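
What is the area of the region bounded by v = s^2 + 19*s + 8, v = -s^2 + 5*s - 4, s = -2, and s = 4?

638/3

The difference (s^2 + 19*s + 8) - (-s^2 + 5*s - 4) = 2*s^2 + 14*s + 12 changes sign at s = -1 inside [-2, 4], so split the integral there.
∫[-2,-1] (2*s^2 + 14*s + 12) ds = -13/3; the area of that piece is 13/3.
∫[-1,4] (2*s^2 + 14*s + 12) ds = 625/3.
Total area = 13/3 + 625/3 = 638/3.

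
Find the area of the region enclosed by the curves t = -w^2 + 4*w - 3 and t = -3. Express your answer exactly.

Both boundary curves give t as a function of w, so integrate with respect to w. Setting them equal: -w^2 + 4*w = 0, i.e. -w*(w - 4) = 0, so they meet at w = 0, 4.
For w in [0, 4], t = -w^2 + 4*w - 3 is on the right; area = ∫[0,4] (-w^2 + 4*w) dw = 32/3.

32/3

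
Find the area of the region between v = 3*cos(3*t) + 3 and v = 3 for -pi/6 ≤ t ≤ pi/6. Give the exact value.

2

On [-pi/6, pi/6], (3*cos(3*t) + 3) - (3) = 3*cos(3*t) is ≥ 0 throughout, so the area is a single integral of |3*cos(3*t)|.
∫[-pi/6,pi/6] (3*cos(3*t)) dt = 2.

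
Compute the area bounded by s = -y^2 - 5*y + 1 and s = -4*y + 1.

1/6

Both boundary curves give s as a function of y, so integrate with respect to y. Setting them equal: -y^2 - y = 0, i.e. -y*(y + 1) = 0, so they meet at y = -1, 0.
For y in [-1, 0], s = -y^2 - 5*y + 1 is on the right; area = ∫[-1,0] (-y^2 - y) dy = 1/6.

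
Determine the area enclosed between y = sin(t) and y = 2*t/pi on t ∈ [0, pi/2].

1 - pi/4

On [0, pi/2], (sin(t)) - (2*t/pi) = -2*t/pi + sin(t) is ≥ 0 throughout, so the area is a single integral of |-2*t/pi + sin(t)|.
∫[0,pi/2] (-2*t/pi + sin(t)) dt = 1 - pi/4.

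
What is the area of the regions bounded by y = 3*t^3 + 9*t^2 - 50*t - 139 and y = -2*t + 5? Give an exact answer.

1551/2

Set the curves equal: 3*t^3 + 9*t^2 - 50*t - 139 = -2*t + 5, so 3*t^3 + 9*t^2 - 48*t - 144 = 0, which factors as 3*(t - 4)*(t + 3)*(t + 4) = 0. The curves meet at t = -4, -3, 4.
On [-4, -3], y = 3*t^3 + 9*t^2 - 50*t - 139 is on top; that piece has area ∫[-4,-3] (3*t^3 + 9*t^2 - 48*t - 144) dt = 15/4.
On [-3, 4], y = -2*t + 5 is on top; that piece has area ∫[-3,4] (-(3*t^3 + 9*t^2 - 48*t - 144)) dt = 3087/4.
Total enclosed area = 15/4 + 3087/4 = 1551/2.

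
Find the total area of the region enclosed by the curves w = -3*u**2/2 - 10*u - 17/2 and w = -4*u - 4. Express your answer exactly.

2

Set the curves equal: -3*u**2/2 - 10*u - 17/2 = -4*u - 4, so -3*u**2/2 - 6*u - 9/2 = 0, which factors as -3*(u + 1)*(u + 3)/2 = 0. The curves meet at u = -3, -1.
On [-3, -1], w = -3*u**2/2 - 10*u - 17/2 is on top; that piece has area ∫[-3,-1] (-3*u**2/2 - 6*u - 9/2) du = 2.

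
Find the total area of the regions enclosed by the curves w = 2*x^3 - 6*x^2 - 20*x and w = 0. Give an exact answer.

407/2

Set the curves equal: 2*x^3 - 6*x^2 - 20*x = 0, so 2*x^3 - 6*x^2 - 20*x = 0, which factors as 2*x*(x - 5)*(x + 2) = 0. The curves meet at x = -2, 0, 5.
On [-2, 0], w = 2*x^3 - 6*x^2 - 20*x is on top; that piece has area ∫[-2,0] (2*x^3 - 6*x^2 - 20*x) dx = 16.
On [0, 5], w = 0 is on top; that piece has area ∫[0,5] (-(2*x^3 - 6*x^2 - 20*x)) dx = 375/2.
Total enclosed area = 16 + 375/2 = 407/2.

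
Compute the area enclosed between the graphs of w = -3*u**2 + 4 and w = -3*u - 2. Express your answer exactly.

Set the curves equal: -3*u**2 + 4 = -3*u - 2, so -3*u**2 + 3*u + 6 = 0, which factors as -3*(u - 2)*(u + 1) = 0. The curves meet at u = -1, 2.
On [-1, 2], w = -3*u**2 + 4 is on top; that piece has area ∫[-1,2] (-3*u**2 + 3*u + 6) du = 27/2.

27/2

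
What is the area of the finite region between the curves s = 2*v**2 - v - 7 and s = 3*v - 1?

64/3

Both boundary curves give s as a function of v, so integrate with respect to v. Setting them equal: 2*v**2 - 4*v - 6 = 0, i.e. 2*(v - 3)*(v + 1) = 0, so they meet at v = -1, 3.
For v in [-1, 3], s = 2*v**2 - v - 7 is on the left; area = ∫[-1,3] (-(2*v**2 - 4*v - 6)) dv = 64/3.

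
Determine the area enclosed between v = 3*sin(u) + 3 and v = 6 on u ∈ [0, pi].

-6 + 3*pi

On [0, pi], (3*sin(u) + 3) - (6) = 3*sin(u) - 3 is ≤ 0 throughout, so the area is a single integral of |3*sin(u) - 3|.
∫[0,pi] (3*sin(u) - 3) du = 6 - 3*pi; the area of that piece is -6 + 3*pi.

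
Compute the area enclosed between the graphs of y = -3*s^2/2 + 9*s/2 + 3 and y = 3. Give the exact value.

Set the curves equal: -3*s^2/2 + 9*s/2 + 3 = 3, so -3*s^2/2 + 9*s/2 = 0, which factors as -3*s*(s - 3)/2 = 0. The curves meet at s = 0, 3.
On [0, 3], y = -3*s^2/2 + 9*s/2 + 3 is on top; that piece has area ∫[0,3] (-3*s^2/2 + 9*s/2) ds = 27/4.

27/4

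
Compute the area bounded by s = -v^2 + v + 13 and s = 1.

Both boundary curves give s as a function of v, so integrate with respect to v. Setting them equal: -v^2 + v + 12 = 0, i.e. -(v - 4)*(v + 3) = 0, so they meet at v = -3, 4.
For v in [-3, 4], s = -v^2 + v + 13 is on the right; area = ∫[-3,4] (-v^2 + v + 12) dv = 343/6.

343/6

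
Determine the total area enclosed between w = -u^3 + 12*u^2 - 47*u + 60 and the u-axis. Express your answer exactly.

1/2

The curve meets the u-axis where -u^3 + 12*u^2 - 47*u + 60 = 0, i.e. -(u - 5)*(u - 4)*(u - 3) = 0, at u = 3, 4, 5.
On [3, 4] the curve lies below the axis; ∫[3,4] (-u^3 + 12*u^2 - 47*u + 60) du = -1/4, giving area 1/4.
On [4, 5] the curve lies above the axis; ∫[4,5] (-u^3 + 12*u^2 - 47*u + 60) du = 1/4, giving area 1/4.
Total area = 1/4 + 1/4 = 1/2.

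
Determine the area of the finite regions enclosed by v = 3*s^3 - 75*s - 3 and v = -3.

1875/2

Set the curves equal: 3*s^3 - 75*s - 3 = -3, so 3*s^3 - 75*s = 0, which factors as 3*s*(s - 5)*(s + 5) = 0. The curves meet at s = -5, 0, 5.
On [-5, 0], v = 3*s^3 - 75*s - 3 is on top; that piece has area ∫[-5,0] (3*s^3 - 75*s) ds = 1875/4.
On [0, 5], v = -3 is on top; that piece has area ∫[0,5] (-(3*s^3 - 75*s)) ds = 1875/4.
Total enclosed area = 1875/4 + 1875/4 = 1875/2.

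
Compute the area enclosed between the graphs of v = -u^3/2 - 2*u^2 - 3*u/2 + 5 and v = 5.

Set the curves equal: -u^3/2 - 2*u^2 - 3*u/2 + 5 = 5, so -u^3/2 - 2*u^2 - 3*u/2 = 0, which factors as -u*(u + 1)*(u + 3)/2 = 0. The curves meet at u = -3, -1, 0.
On [-3, -1], v = 5 is on top; that piece has area ∫[-3,-1] (-(-u^3/2 - 2*u^2 - 3*u/2)) du = 4/3.
On [-1, 0], v = -u^3/2 - 2*u^2 - 3*u/2 + 5 is on top; that piece has area ∫[-1,0] (-u^3/2 - 2*u^2 - 3*u/2) du = 5/24.
Total enclosed area = 4/3 + 5/24 = 37/24.

37/24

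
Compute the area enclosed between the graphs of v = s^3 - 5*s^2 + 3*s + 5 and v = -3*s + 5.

37/12

Set the curves equal: s^3 - 5*s^2 + 3*s + 5 = -3*s + 5, so s^3 - 5*s^2 + 6*s = 0, which factors as s*(s - 3)*(s - 2) = 0. The curves meet at s = 0, 2, 3.
On [0, 2], v = s^3 - 5*s^2 + 3*s + 5 is on top; that piece has area ∫[0,2] (s^3 - 5*s^2 + 6*s) ds = 8/3.
On [2, 3], v = -3*s + 5 is on top; that piece has area ∫[2,3] (-(s^3 - 5*s^2 + 6*s)) ds = 5/12.
Total enclosed area = 8/3 + 5/12 = 37/12.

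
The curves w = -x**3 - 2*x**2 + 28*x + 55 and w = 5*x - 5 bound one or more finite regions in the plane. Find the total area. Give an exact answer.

5137/12

Set the curves equal: -x**3 - 2*x**2 + 28*x + 55 = 5*x - 5, so -x**3 - 2*x**2 + 23*x + 60 = 0, which factors as -(x - 5)*(x + 3)*(x + 4) = 0. The curves meet at x = -4, -3, 5.
On [-4, -3], w = 5*x - 5 is on top; that piece has area ∫[-4,-3] (-(-x**3 - 2*x**2 + 23*x + 60)) dx = 17/12.
On [-3, 5], w = -x**3 - 2*x**2 + 28*x + 55 is on top; that piece has area ∫[-3,5] (-x**3 - 2*x**2 + 23*x + 60) dx = 1280/3.
Total enclosed area = 17/12 + 1280/3 = 5137/12.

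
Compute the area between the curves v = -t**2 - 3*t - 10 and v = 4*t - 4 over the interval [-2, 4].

The difference (-t**2 - 3*t - 10) - (4*t - 4) = -t**2 - 7*t - 6 changes sign at t = -1 inside [-2, 4], so split the integral there.
∫[-2,-1] (-t**2 - 7*t - 6) dt = 13/6.
∫[-1,4] (-t**2 - 7*t - 6) dt = -625/6; the area of that piece is 625/6.
Total area = 13/6 + 625/6 = 319/3.

319/3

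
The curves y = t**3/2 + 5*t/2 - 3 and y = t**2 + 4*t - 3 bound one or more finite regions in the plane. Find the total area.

71/12

Set the curves equal: t**3/2 + 5*t/2 - 3 = t**2 + 4*t - 3, so t**3/2 - t**2 - 3*t/2 = 0, which factors as t*(t - 3)*(t + 1)/2 = 0. The curves meet at t = -1, 0, 3.
On [-1, 0], y = t**3/2 + 5*t/2 - 3 is on top; that piece has area ∫[-1,0] (t**3/2 - t**2 - 3*t/2) dt = 7/24.
On [0, 3], y = t**2 + 4*t - 3 is on top; that piece has area ∫[0,3] (-(t**3/2 - t**2 - 3*t/2)) dt = 45/8.
Total enclosed area = 7/24 + 45/8 = 71/12.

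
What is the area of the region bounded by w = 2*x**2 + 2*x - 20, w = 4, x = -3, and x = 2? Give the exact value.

On [-3, 2], (2*x**2 + 2*x - 20) - (4) = 2*x**2 + 2*x - 24 is ≤ 0 throughout, so the area is a single integral of |2*x**2 + 2*x - 24|.
∫[-3,2] (2*x**2 + 2*x - 24) dx = -305/3; the area of that piece is 305/3.

305/3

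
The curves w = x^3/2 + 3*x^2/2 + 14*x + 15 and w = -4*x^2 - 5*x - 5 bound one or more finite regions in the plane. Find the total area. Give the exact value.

37/24

Set the curves equal: x^3/2 + 3*x^2/2 + 14*x + 15 = -4*x^2 - 5*x - 5, so x^3/2 + 11*x^2/2 + 19*x + 20 = 0, which factors as (x + 2)*(x + 4)*(x + 5)/2 = 0. The curves meet at x = -5, -4, -2.
On [-5, -4], w = x^3/2 + 3*x^2/2 + 14*x + 15 is on top; that piece has area ∫[-5,-4] (x^3/2 + 11*x^2/2 + 19*x + 20) dx = 5/24.
On [-4, -2], w = -4*x^2 - 5*x - 5 is on top; that piece has area ∫[-4,-2] (-(x^3/2 + 11*x^2/2 + 19*x + 20)) dx = 4/3.
Total enclosed area = 5/24 + 4/3 = 37/24.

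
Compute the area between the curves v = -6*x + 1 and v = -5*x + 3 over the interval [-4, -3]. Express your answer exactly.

On [-4, -3], (-6*x + 1) - (-5*x + 3) = -x - 2 is ≥ 0 throughout, so the area is a single integral of |-x - 2|.
∫[-4,-3] (-x - 2) dx = 3/2.

3/2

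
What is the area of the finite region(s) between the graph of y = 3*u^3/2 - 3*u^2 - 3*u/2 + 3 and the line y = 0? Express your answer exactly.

37/8

The curve meets the u-axis where 3*u^3/2 - 3*u^2 - 3*u/2 + 3 = 0, i.e. 3*(u - 2)*(u - 1)*(u + 1)/2 = 0, at u = -1, 1, 2.
On [-1, 1] the curve lies above the axis; ∫[-1,1] (3*u^3/2 - 3*u^2 - 3*u/2 + 3) du = 4, giving area 4.
On [1, 2] the curve lies below the axis; ∫[1,2] (3*u^3/2 - 3*u^2 - 3*u/2 + 3) du = -5/8, giving area 5/8.
Total area = 4 + 5/8 = 37/8.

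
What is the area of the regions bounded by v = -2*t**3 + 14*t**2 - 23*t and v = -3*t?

253/6

Set the curves equal: -2*t**3 + 14*t**2 - 23*t = -3*t, so -2*t**3 + 14*t**2 - 20*t = 0, which factors as -2*t*(t - 5)*(t - 2) = 0. The curves meet at t = 0, 2, 5.
On [0, 2], v = -3*t is on top; that piece has area ∫[0,2] (-(-2*t**3 + 14*t**2 - 20*t)) dt = 32/3.
On [2, 5], v = -2*t**3 + 14*t**2 - 23*t is on top; that piece has area ∫[2,5] (-2*t**3 + 14*t**2 - 20*t) dt = 63/2.
Total enclosed area = 32/3 + 63/2 = 253/6.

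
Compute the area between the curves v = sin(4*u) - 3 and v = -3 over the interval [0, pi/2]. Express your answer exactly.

The difference (sin(4*u) - 3) - (-3) = sin(4*u) changes sign at u = pi/4 inside [0, pi/2], so split the integral there.
∫[0,pi/4] (sin(4*u)) du = 1/2.
∫[pi/4,pi/2] (sin(4*u)) du = -1/2; the area of that piece is 1/2.
Total area = 1/2 + 1/2 = 1.

1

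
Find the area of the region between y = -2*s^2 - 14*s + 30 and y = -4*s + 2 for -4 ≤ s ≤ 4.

664/3

The difference (-2*s^2 - 14*s + 30) - (-4*s + 2) = -2*s^2 - 10*s + 28 changes sign at s = 2 inside [-4, 4], so split the integral there.
∫[-4,2] (-2*s^2 - 10*s + 28) ds = 180.
∫[2,4] (-2*s^2 - 10*s + 28) ds = -124/3; the area of that piece is 124/3.
Total area = 180 + 124/3 = 664/3.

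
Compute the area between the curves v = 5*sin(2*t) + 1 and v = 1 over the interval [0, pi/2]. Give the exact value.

5

On [0, pi/2], (5*sin(2*t) + 1) - (1) = 5*sin(2*t) is ≥ 0 throughout, so the area is a single integral of |5*sin(2*t)|.
∫[0,pi/2] (5*sin(2*t)) dt = 5.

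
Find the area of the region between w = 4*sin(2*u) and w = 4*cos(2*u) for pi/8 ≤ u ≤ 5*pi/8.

On [pi/8, 5*pi/8], (4*sin(2*u)) - (4*cos(2*u)) = 4*sin(2*u) - 4*cos(2*u) is ≥ 0 throughout, so the area is a single integral of |4*sin(2*u) - 4*cos(2*u)|.
∫[pi/8,5*pi/8] (4*sin(2*u) - 4*cos(2*u)) du = 4*sqrt(2).

4*sqrt(2)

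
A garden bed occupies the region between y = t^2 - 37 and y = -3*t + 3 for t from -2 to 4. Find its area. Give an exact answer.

On [-2, 4], (t^2 - 37) - (-3*t + 3) = t^2 + 3*t - 40 is ≤ 0 throughout, so the area is a single integral of |t^2 + 3*t - 40|.
∫[-2,4] (t^2 + 3*t - 40) dt = -198; the area of that piece is 198.

198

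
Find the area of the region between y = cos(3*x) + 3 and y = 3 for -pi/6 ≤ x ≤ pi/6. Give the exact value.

On [-pi/6, pi/6], (cos(3*x) + 3) - (3) = cos(3*x) is ≥ 0 throughout, so the area is a single integral of |cos(3*x)|.
∫[-pi/6,pi/6] (cos(3*x)) dx = 2/3.

2/3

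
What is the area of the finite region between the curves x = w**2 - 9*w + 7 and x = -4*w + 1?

1/6

Both boundary curves give x as a function of w, so integrate with respect to w. Setting them equal: w**2 - 5*w + 6 = 0, i.e. (w - 3)*(w - 2) = 0, so they meet at w = 2, 3.
For w in [2, 3], x = w**2 - 9*w + 7 is on the left; area = ∫[2,3] (-(w**2 - 5*w + 6)) dw = 1/6.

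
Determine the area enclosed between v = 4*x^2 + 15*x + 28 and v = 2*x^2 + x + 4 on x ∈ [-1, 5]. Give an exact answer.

396

On [-1, 5], (4*x^2 + 15*x + 28) - (2*x^2 + x + 4) = 2*x^2 + 14*x + 24 is ≥ 0 throughout, so the area is a single integral of |2*x^2 + 14*x + 24|.
∫[-1,5] (2*x^2 + 14*x + 24) dx = 396.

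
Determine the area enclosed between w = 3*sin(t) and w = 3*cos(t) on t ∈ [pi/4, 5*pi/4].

6*sqrt(2)

On [pi/4, 5*pi/4], (3*sin(t)) - (3*cos(t)) = 3*sin(t) - 3*cos(t) is ≥ 0 throughout, so the area is a single integral of |3*sin(t) - 3*cos(t)|.
∫[pi/4,5*pi/4] (3*sin(t) - 3*cos(t)) dt = 6*sqrt(2).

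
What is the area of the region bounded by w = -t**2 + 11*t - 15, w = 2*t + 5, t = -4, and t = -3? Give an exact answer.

383/6

On [-4, -3], (-t**2 + 11*t - 15) - (2*t + 5) = -t**2 + 9*t - 20 is ≤ 0 throughout, so the area is a single integral of |-t**2 + 9*t - 20|.
∫[-4,-3] (-t**2 + 9*t - 20) dt = -383/6; the area of that piece is 383/6.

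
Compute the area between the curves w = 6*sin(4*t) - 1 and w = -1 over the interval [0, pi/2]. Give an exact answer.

6

The difference (6*sin(4*t) - 1) - (-1) = 6*sin(4*t) changes sign at t = pi/4 inside [0, pi/2], so split the integral there.
∫[0,pi/4] (6*sin(4*t)) dt = 3.
∫[pi/4,pi/2] (6*sin(4*t)) dt = -3; the area of that piece is 3.
Total area = 3 + 3 = 6.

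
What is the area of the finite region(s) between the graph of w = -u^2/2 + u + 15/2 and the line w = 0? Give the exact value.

The curve meets the u-axis where -u^2/2 + u + 15/2 = 0, i.e. -(u - 5)*(u + 3)/2 = 0, at u = -3, 5.
On [-3, 5] the curve lies above the axis; ∫[-3,5] (-u^2/2 + u + 15/2) du = 128/3, giving area 128/3.

128/3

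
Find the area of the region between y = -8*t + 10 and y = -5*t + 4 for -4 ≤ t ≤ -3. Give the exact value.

On [-4, -3], (-8*t + 10) - (-5*t + 4) = -3*t + 6 is ≥ 0 throughout, so the area is a single integral of |-3*t + 6|.
∫[-4,-3] (-3*t + 6) dt = 33/2.

33/2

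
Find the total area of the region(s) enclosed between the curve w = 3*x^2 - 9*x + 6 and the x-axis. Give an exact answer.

1/2

The curve meets the x-axis where 3*x^2 - 9*x + 6 = 0, i.e. 3*(x - 2)*(x - 1) = 0, at x = 1, 2.
On [1, 2] the curve lies below the axis; ∫[1,2] (3*x^2 - 9*x + 6) dx = -1/2, giving area 1/2.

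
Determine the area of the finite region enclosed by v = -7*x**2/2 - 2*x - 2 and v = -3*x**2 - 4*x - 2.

16/3

Set the curves equal: -7*x**2/2 - 2*x - 2 = -3*x**2 - 4*x - 2, so -x**2/2 + 2*x = 0, which factors as -x*(x - 4)/2 = 0. The curves meet at x = 0, 4.
On [0, 4], v = -7*x**2/2 - 2*x - 2 is on top; that piece has area ∫[0,4] (-x**2/2 + 2*x) dx = 16/3.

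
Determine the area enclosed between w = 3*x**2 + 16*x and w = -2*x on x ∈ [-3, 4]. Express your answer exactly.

The difference (3*x**2 + 16*x) - (-2*x) = 3*x**2 + 18*x changes sign at x = 0 inside [-3, 4], so split the integral there.
∫[-3,0] (3*x**2 + 18*x) dx = -54; the area of that piece is 54.
∫[0,4] (3*x**2 + 18*x) dx = 208.
Total area = 54 + 208 = 262.

262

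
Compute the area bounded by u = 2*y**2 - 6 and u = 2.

64/3

Both boundary curves give u as a function of y, so integrate with respect to y. Setting them equal: 2*y**2 - 8 = 0, i.e. 2*(y - 2)*(y + 2) = 0, so they meet at y = -2, 2.
For y in [-2, 2], u = 2*y**2 - 6 is on the left; area = ∫[-2,2] (-(2*y**2 - 8)) dy = 64/3.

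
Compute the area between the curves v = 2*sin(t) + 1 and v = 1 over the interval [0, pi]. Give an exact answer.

On [0, pi], (2*sin(t) + 1) - (1) = 2*sin(t) is ≥ 0 throughout, so the area is a single integral of |2*sin(t)|.
∫[0,pi] (2*sin(t)) dt = 4.

4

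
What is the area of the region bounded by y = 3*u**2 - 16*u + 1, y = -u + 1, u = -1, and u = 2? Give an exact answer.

61/2

The difference (3*u**2 - 16*u + 1) - (-u + 1) = 3*u**2 - 15*u changes sign at u = 0 inside [-1, 2], so split the integral there.
∫[-1,0] (3*u**2 - 15*u) du = 17/2.
∫[0,2] (3*u**2 - 15*u) du = -22; the area of that piece is 22.
Total area = 17/2 + 22 = 61/2.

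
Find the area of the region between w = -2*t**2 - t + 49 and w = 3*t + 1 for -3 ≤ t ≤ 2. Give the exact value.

On [-3, 2], (-2*t**2 - t + 49) - (3*t + 1) = -2*t**2 - 4*t + 48 is ≥ 0 throughout, so the area is a single integral of |-2*t**2 - 4*t + 48|.
∫[-3,2] (-2*t**2 - 4*t + 48) dt = 680/3.

680/3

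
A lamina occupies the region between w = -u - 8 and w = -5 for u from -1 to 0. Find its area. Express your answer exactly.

On [-1, 0], (-u - 8) - (-5) = -u - 3 is ≤ 0 throughout, so the area is a single integral of |-u - 3|.
∫[-1,0] (-u - 3) du = -5/2; the area of that piece is 5/2.

5/2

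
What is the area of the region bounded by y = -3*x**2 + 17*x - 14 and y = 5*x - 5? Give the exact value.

4

Set the curves equal: -3*x**2 + 17*x - 14 = 5*x - 5, so -3*x**2 + 12*x - 9 = 0, which factors as -3*(x - 3)*(x - 1) = 0. The curves meet at x = 1, 3.
On [1, 3], y = -3*x**2 + 17*x - 14 is on top; that piece has area ∫[1,3] (-3*x**2 + 12*x - 9) dx = 4.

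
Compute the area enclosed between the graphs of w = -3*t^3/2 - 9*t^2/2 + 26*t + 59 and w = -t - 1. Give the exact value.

Set the curves equal: -3*t^3/2 - 9*t^2/2 + 26*t + 59 = -t - 1, so -3*t^3/2 - 9*t^2/2 + 27*t + 60 = 0, which factors as -3*(t - 4)*(t + 2)*(t + 5)/2 = 0. The curves meet at t = -5, -2, 4.
On [-5, -2], w = -t - 1 is on top; that piece has area ∫[-5,-2] (-(-3*t^3/2 - 9*t^2/2 + 27*t + 60)) dt = 405/8.
On [-2, 4], w = -3*t^3/2 - 9*t^2/2 + 26*t + 59 is on top; that piece has area ∫[-2,4] (-3*t^3/2 - 9*t^2/2 + 27*t + 60) dt = 324.
Total enclosed area = 405/8 + 324 = 2997/8.

2997/8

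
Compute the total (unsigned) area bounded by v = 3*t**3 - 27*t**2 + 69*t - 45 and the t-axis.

24

The curve meets the t-axis where 3*t**3 - 27*t**2 + 69*t - 45 = 0, i.e. 3*(t - 5)*(t - 3)*(t - 1) = 0, at t = 1, 3, 5.
On [1, 3] the curve lies above the axis; ∫[1,3] (3*t**3 - 27*t**2 + 69*t - 45) dt = 12, giving area 12.
On [3, 5] the curve lies below the axis; ∫[3,5] (3*t**3 - 27*t**2 + 69*t - 45) dt = -12, giving area 12.
Total area = 12 + 12 = 24.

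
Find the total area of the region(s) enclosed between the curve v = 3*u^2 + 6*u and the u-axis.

4

The curve meets the u-axis where 3*u^2 + 6*u = 0, i.e. 3*u*(u + 2) = 0, at u = -2, 0.
On [-2, 0] the curve lies below the axis; ∫[-2,0] (3*u^2 + 6*u) du = -4, giving area 4.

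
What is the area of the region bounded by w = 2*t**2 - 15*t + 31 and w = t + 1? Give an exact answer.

Set the curves equal: 2*t**2 - 15*t + 31 = t + 1, so 2*t**2 - 16*t + 30 = 0, which factors as 2*(t - 5)*(t - 3) = 0. The curves meet at t = 3, 5.
On [3, 5], w = t + 1 is on top; that piece has area ∫[3,5] (-(2*t**2 - 16*t + 30)) dt = 8/3.

8/3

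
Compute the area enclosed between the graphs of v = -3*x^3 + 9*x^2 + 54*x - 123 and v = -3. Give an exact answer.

Set the curves equal: -3*x^3 + 9*x^2 + 54*x - 123 = -3, so -3*x^3 + 9*x^2 + 54*x - 120 = 0, which factors as -3*(x - 5)*(x - 2)*(x + 4) = 0. The curves meet at x = -4, 2, 5.
On [-4, 2], v = -3 is on top; that piece has area ∫[-4,2] (-(-3*x^3 + 9*x^2 + 54*x - 120)) dx = 648.
On [2, 5], v = -3*x^3 + 9*x^2 + 54*x - 123 is on top; that piece has area ∫[2,5] (-3*x^3 + 9*x^2 + 54*x - 120) dx = 405/4.
Total enclosed area = 648 + 405/4 = 2997/4.

2997/4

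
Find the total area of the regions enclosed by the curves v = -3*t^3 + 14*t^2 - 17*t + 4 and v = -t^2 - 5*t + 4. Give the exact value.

Set the curves equal: -3*t^3 + 14*t^2 - 17*t + 4 = -t^2 - 5*t + 4, so -3*t^3 + 15*t^2 - 12*t = 0, which factors as -3*t*(t - 4)*(t - 1) = 0. The curves meet at t = 0, 1, 4.
On [0, 1], v = -t^2 - 5*t + 4 is on top; that piece has area ∫[0,1] (-(-3*t^3 + 15*t^2 - 12*t)) dt = 7/4.
On [1, 4], v = -3*t^3 + 14*t^2 - 17*t + 4 is on top; that piece has area ∫[1,4] (-3*t^3 + 15*t^2 - 12*t) dt = 135/4.
Total enclosed area = 7/4 + 135/4 = 71/2.

71/2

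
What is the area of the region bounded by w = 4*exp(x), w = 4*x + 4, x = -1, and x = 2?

-18 - 4*exp(-1) + 4*exp(2)

On [-1, 2], (4*exp(x)) - (4*x + 4) = -4*x + 4*exp(x) - 4 is ≥ 0 throughout, so the area is a single integral of |-4*x + 4*exp(x) - 4|.
∫[-1,2] (-4*x + 4*exp(x) - 4) dx = -18 - 4*exp(-1) + 4*exp(2).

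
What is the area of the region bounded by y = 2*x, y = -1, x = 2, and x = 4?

14

On [2, 4], (2*x) - (-1) = 2*x + 1 is ≥ 0 throughout, so the area is a single integral of |2*x + 1|.
∫[2,4] (2*x + 1) dx = 14.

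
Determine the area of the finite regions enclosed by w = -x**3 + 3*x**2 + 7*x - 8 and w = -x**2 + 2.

937/12

Set the curves equal: -x**3 + 3*x**2 + 7*x - 8 = -x**2 + 2, so -x**3 + 4*x**2 + 7*x - 10 = 0, which factors as -(x - 5)*(x - 1)*(x + 2) = 0. The curves meet at x = -2, 1, 5.
On [-2, 1], w = -x**2 + 2 is on top; that piece has area ∫[-2,1] (-(-x**3 + 4*x**2 + 7*x - 10)) dx = 99/4.
On [1, 5], w = -x**3 + 3*x**2 + 7*x - 8 is on top; that piece has area ∫[1,5] (-x**3 + 4*x**2 + 7*x - 10) dx = 160/3.
Total enclosed area = 99/4 + 160/3 = 937/12.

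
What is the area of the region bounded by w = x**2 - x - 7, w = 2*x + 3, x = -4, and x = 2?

The difference (x**2 - x - 7) - (2*x + 3) = x**2 - 3*x - 10 changes sign at x = -2 inside [-4, 2], so split the integral there.
∫[-4,-2] (x**2 - 3*x - 10) dx = 50/3.
∫[-2,2] (x**2 - 3*x - 10) dx = -104/3; the area of that piece is 104/3.
Total area = 50/3 + 104/3 = 154/3.

154/3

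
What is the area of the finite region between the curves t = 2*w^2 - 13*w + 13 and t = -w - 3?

8/3

Both boundary curves give t as a function of w, so integrate with respect to w. Setting them equal: 2*w^2 - 12*w + 16 = 0, i.e. 2*(w - 4)*(w - 2) = 0, so they meet at w = 2, 4.
For w in [2, 4], t = 2*w^2 - 13*w + 13 is on the left; area = ∫[2,4] (-(2*w^2 - 12*w + 16)) dw = 8/3.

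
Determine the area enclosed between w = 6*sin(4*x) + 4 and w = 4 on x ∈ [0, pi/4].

3

On [0, pi/4], (6*sin(4*x) + 4) - (4) = 6*sin(4*x) is ≥ 0 throughout, so the area is a single integral of |6*sin(4*x)|.
∫[0,pi/4] (6*sin(4*x)) dx = 3.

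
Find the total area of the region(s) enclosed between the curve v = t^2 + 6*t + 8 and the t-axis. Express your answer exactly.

4/3

The curve meets the t-axis where t^2 + 6*t + 8 = 0, i.e. (t + 2)*(t + 4) = 0, at t = -4, -2.
On [-4, -2] the curve lies below the axis; ∫[-4,-2] (t^2 + 6*t + 8) dt = -4/3, giving area 4/3.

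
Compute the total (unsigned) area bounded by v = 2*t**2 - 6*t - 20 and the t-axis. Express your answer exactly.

343/3

The curve meets the t-axis where 2*t**2 - 6*t - 20 = 0, i.e. 2*(t - 5)*(t + 2) = 0, at t = -2, 5.
On [-2, 5] the curve lies below the axis; ∫[-2,5] (2*t**2 - 6*t - 20) dt = -343/3, giving area 343/3.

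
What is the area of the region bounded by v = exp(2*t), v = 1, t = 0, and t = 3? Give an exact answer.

-7/2 + exp(6)/2

On [0, 3], (exp(2*t)) - (1) = exp(2*t) - 1 is ≥ 0 throughout, so the area is a single integral of |exp(2*t) - 1|.
∫[0,3] (exp(2*t) - 1) dt = -7/2 + exp(6)/2.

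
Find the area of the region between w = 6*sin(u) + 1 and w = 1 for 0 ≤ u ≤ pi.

12

On [0, pi], (6*sin(u) + 1) - (1) = 6*sin(u) is ≥ 0 throughout, so the area is a single integral of |6*sin(u)|.
∫[0,pi] (6*sin(u)) du = 12.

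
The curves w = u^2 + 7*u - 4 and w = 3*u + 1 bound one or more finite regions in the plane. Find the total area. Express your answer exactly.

Set the curves equal: u^2 + 7*u - 4 = 3*u + 1, so u^2 + 4*u - 5 = 0, which factors as (u - 1)*(u + 5) = 0. The curves meet at u = -5, 1.
On [-5, 1], w = 3*u + 1 is on top; that piece has area ∫[-5,1] (-(u^2 + 4*u - 5)) du = 36.

36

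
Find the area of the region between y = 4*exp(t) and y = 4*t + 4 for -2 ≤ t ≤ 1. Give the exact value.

On [-2, 1], (4*exp(t)) - (4*t + 4) = -4*t + 4*exp(t) - 4 is ≥ 0 throughout, so the area is a single integral of |-4*t + 4*exp(t) - 4|.
∫[-2,1] (-4*t + 4*exp(t) - 4) dt = -6 - 4*exp(-2) + 4*exp(1).

-6 - 4*exp(-2) + 4*exp(1)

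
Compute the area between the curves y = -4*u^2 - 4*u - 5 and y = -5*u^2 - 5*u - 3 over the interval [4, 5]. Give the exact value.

On [4, 5], (-4*u^2 - 4*u - 5) - (-5*u^2 - 5*u - 3) = u^2 + u - 2 is ≥ 0 throughout, so the area is a single integral of |u^2 + u - 2|.
∫[4,5] (u^2 + u - 2) du = 137/6.

137/6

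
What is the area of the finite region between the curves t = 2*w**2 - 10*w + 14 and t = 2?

1/3

Both boundary curves give t as a function of w, so integrate with respect to w. Setting them equal: 2*w**2 - 10*w + 12 = 0, i.e. 2*(w - 3)*(w - 2) = 0, so they meet at w = 2, 3.
For w in [2, 3], t = 2*w**2 - 10*w + 14 is on the left; area = ∫[2,3] (-(2*w**2 - 10*w + 12)) dw = 1/3.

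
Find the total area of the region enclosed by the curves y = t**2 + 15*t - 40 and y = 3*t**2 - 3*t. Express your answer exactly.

1/3

Set the curves equal: t**2 + 15*t - 40 = 3*t**2 - 3*t, so -2*t**2 + 18*t - 40 = 0, which factors as -2*(t - 5)*(t - 4) = 0. The curves meet at t = 4, 5.
On [4, 5], y = t**2 + 15*t - 40 is on top; that piece has area ∫[4,5] (-2*t**2 + 18*t - 40) dt = 1/3.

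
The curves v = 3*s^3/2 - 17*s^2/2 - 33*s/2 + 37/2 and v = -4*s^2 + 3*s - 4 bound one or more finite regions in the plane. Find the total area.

192

Set the curves equal: 3*s^3/2 - 17*s^2/2 - 33*s/2 + 37/2 = -4*s^2 + 3*s - 4, so 3*s^3/2 - 9*s^2/2 - 39*s/2 + 45/2 = 0, which factors as 3*(s - 5)*(s - 1)*(s + 3)/2 = 0. The curves meet at s = -3, 1, 5.
On [-3, 1], v = 3*s^3/2 - 17*s^2/2 - 33*s/2 + 37/2 is on top; that piece has area ∫[-3,1] (3*s^3/2 - 9*s^2/2 - 39*s/2 + 45/2) ds = 96.
On [1, 5], v = -4*s^2 + 3*s - 4 is on top; that piece has area ∫[1,5] (-(3*s^3/2 - 9*s^2/2 - 39*s/2 + 45/2)) ds = 96.
Total enclosed area = 96 + 96 = 192.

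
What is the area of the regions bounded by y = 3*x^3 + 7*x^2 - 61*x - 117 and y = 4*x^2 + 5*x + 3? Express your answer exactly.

Set the curves equal: 3*x^3 + 7*x^2 - 61*x - 117 = 4*x^2 + 5*x + 3, so 3*x^3 + 3*x^2 - 66*x - 120 = 0, which factors as 3*(x - 5)*(x + 2)*(x + 4) = 0. The curves meet at x = -4, -2, 5.
On [-4, -2], y = 3*x^3 + 7*x^2 - 61*x - 117 is on top; that piece has area ∫[-4,-2] (3*x^3 + 3*x^2 - 66*x - 120) dx = 32.
On [-2, 5], y = 4*x^2 + 5*x + 3 is on top; that piece has area ∫[-2,5] (-(3*x^3 + 3*x^2 - 66*x - 120)) dx = 3773/4.
Total enclosed area = 32 + 3773/4 = 3901/4.

3901/4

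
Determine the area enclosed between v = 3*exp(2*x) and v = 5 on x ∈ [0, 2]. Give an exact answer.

The difference (3*exp(2*x)) - (5) = 3*exp(2*x) - 5 changes sign at x = -log(3)/2 + log(5)/2 inside [0, 2], so split the integral there.
∫[0,-log(3)/2 + log(5)/2] (3*exp(2*x) - 5) dx = log(9*sqrt(15)/125) + 1; the area of that piece is -1 + log(25*sqrt(15)/27).
∫[-log(3)/2 + log(5)/2,2] (3*exp(2*x) - 5) dx = -25/2 - 5*log(3)/2 + 5*log(5)/2 + 3*exp(4)/2.
Total area = (-1 + log(25*sqrt(15)/27)) + (-25/2 - 5*log(3)/2 + 5*log(5)/2 + 3*exp(4)/2) = -27/2 - 11*log(3)/2 + log(15)/2 + 9*log(5)/2 + 3*exp(4)/2.

-27/2 - 11*log(3)/2 + log(15)/2 + 9*log(5)/2 + 3*exp(4)/2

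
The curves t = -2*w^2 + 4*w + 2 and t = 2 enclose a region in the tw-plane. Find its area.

8/3

Both boundary curves give t as a function of w, so integrate with respect to w. Setting them equal: -2*w^2 + 4*w = 0, i.e. -2*w*(w - 2) = 0, so they meet at w = 0, 2.
For w in [0, 2], t = -2*w^2 + 4*w + 2 is on the right; area = ∫[0,2] (-2*w^2 + 4*w) dw = 8/3.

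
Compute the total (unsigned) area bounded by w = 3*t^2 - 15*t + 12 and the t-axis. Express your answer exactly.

27/2

The curve meets the t-axis where 3*t^2 - 15*t + 12 = 0, i.e. 3*(t - 4)*(t - 1) = 0, at t = 1, 4.
On [1, 4] the curve lies below the axis; ∫[1,4] (3*t^2 - 15*t + 12) dt = -27/2, giving area 27/2.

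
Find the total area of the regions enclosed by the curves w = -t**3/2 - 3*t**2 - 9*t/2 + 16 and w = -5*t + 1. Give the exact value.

Set the curves equal: -t**3/2 - 3*t**2 - 9*t/2 + 16 = -5*t + 1, so -t**3/2 - 3*t**2 + t/2 + 15 = 0, which factors as -(t - 2)*(t + 3)*(t + 5)/2 = 0. The curves meet at t = -5, -3, 2.
On [-5, -3], w = -5*t + 1 is on top; that piece has area ∫[-5,-3] (-(-t**3/2 - 3*t**2 + t/2 + 15)) dt = 4.
On [-3, 2], w = -t**3/2 - 3*t**2 - 9*t/2 + 16 is on top; that piece has area ∫[-3,2] (-t**3/2 - 3*t**2 + t/2 + 15) dt = 375/8.
Total enclosed area = 4 + 375/8 = 407/8.

407/8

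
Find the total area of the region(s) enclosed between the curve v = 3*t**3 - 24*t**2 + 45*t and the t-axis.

253/4

The curve meets the t-axis where 3*t**3 - 24*t**2 + 45*t = 0, i.e. 3*t*(t - 5)*(t - 3) = 0, at t = 0, 3, 5.
On [0, 3] the curve lies above the axis; ∫[0,3] (3*t**3 - 24*t**2 + 45*t) dt = 189/4, giving area 189/4.
On [3, 5] the curve lies below the axis; ∫[3,5] (3*t**3 - 24*t**2 + 45*t) dt = -16, giving area 16.
Total area = 189/4 + 16 = 253/4.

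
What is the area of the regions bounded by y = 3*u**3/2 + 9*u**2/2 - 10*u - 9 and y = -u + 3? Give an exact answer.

243/4

Set the curves equal: 3*u**3/2 + 9*u**2/2 - 10*u - 9 = -u + 3, so 3*u**3/2 + 9*u**2/2 - 9*u - 12 = 0, which factors as 3*(u - 2)*(u + 1)*(u + 4)/2 = 0. The curves meet at u = -4, -1, 2.
On [-4, -1], y = 3*u**3/2 + 9*u**2/2 - 10*u - 9 is on top; that piece has area ∫[-4,-1] (3*u**3/2 + 9*u**2/2 - 9*u - 12) du = 243/8.
On [-1, 2], y = -u + 3 is on top; that piece has area ∫[-1,2] (-(3*u**3/2 + 9*u**2/2 - 9*u - 12)) du = 243/8.
Total enclosed area = 243/8 + 243/8 = 243/4.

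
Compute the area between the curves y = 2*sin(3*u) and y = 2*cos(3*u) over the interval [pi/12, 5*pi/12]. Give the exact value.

On [pi/12, 5*pi/12], (2*sin(3*u)) - (2*cos(3*u)) = 2*sin(3*u) - 2*cos(3*u) is ≥ 0 throughout, so the area is a single integral of |2*sin(3*u) - 2*cos(3*u)|.
∫[pi/12,5*pi/12] (2*sin(3*u) - 2*cos(3*u)) du = 4*sqrt(2)/3.

4*sqrt(2)/3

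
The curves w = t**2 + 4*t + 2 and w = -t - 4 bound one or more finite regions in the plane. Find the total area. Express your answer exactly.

1/6

Set the curves equal: t**2 + 4*t + 2 = -t - 4, so t**2 + 5*t + 6 = 0, which factors as (t + 2)*(t + 3) = 0. The curves meet at t = -3, -2.
On [-3, -2], w = -t - 4 is on top; that piece has area ∫[-3,-2] (-(t**2 + 5*t + 6)) dt = 1/6.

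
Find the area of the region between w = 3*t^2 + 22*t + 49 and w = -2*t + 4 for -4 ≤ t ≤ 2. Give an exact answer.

202

The difference (3*t^2 + 22*t + 49) - (-2*t + 4) = 3*t^2 + 24*t + 45 changes sign at t = -3 inside [-4, 2], so split the integral there.
∫[-4,-3] (3*t^2 + 24*t + 45) dt = -2; the area of that piece is 2.
∫[-3,2] (3*t^2 + 24*t + 45) dt = 200.
Total area = 2 + 200 = 202.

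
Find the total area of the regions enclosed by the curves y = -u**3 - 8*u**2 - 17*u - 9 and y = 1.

71/6

Set the curves equal: -u**3 - 8*u**2 - 17*u - 9 = 1, so -u**3 - 8*u**2 - 17*u - 10 = 0, which factors as -(u + 1)*(u + 2)*(u + 5) = 0. The curves meet at u = -5, -2, -1.
On [-5, -2], y = 1 is on top; that piece has area ∫[-5,-2] (-(-u**3 - 8*u**2 - 17*u - 10)) du = 45/4.
On [-2, -1], y = -u**3 - 8*u**2 - 17*u - 9 is on top; that piece has area ∫[-2,-1] (-u**3 - 8*u**2 - 17*u - 10) du = 7/12.
Total enclosed area = 45/4 + 7/12 = 71/6.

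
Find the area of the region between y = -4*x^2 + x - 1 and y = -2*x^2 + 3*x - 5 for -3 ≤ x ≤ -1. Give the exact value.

6

The difference (-4*x^2 + x - 1) - (-2*x^2 + 3*x - 5) = -2*x^2 - 2*x + 4 changes sign at x = -2 inside [-3, -1], so split the integral there.
∫[-3,-2] (-2*x^2 - 2*x + 4) dx = -11/3; the area of that piece is 11/3.
∫[-2,-1] (-2*x^2 - 2*x + 4) dx = 7/3.
Total area = 11/3 + 7/3 = 6.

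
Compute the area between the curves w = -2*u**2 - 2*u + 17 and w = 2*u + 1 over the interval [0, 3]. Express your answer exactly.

The difference (-2*u**2 - 2*u + 17) - (2*u + 1) = -2*u**2 - 4*u + 16 changes sign at u = 2 inside [0, 3], so split the integral there.
∫[0,2] (-2*u**2 - 4*u + 16) du = 56/3.
∫[2,3] (-2*u**2 - 4*u + 16) du = -20/3; the area of that piece is 20/3.
Total area = 56/3 + 20/3 = 76/3.

76/3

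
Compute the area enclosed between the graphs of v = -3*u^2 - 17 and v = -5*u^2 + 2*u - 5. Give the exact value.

Set the curves equal: -3*u^2 - 17 = -5*u^2 + 2*u - 5, so 2*u^2 - 2*u - 12 = 0, which factors as 2*(u - 3)*(u + 2) = 0. The curves meet at u = -2, 3.
On [-2, 3], v = -5*u^2 + 2*u - 5 is on top; that piece has area ∫[-2,3] (-(2*u^2 - 2*u - 12)) du = 125/3.

125/3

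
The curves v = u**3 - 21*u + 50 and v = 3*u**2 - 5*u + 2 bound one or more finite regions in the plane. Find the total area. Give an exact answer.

517/2

Set the curves equal: u**3 - 21*u + 50 = 3*u**2 - 5*u + 2, so u**3 - 3*u**2 - 16*u + 48 = 0, which factors as (u - 4)*(u - 3)*(u + 4) = 0. The curves meet at u = -4, 3, 4.
On [-4, 3], v = u**3 - 21*u + 50 is on top; that piece has area ∫[-4,3] (u**3 - 3*u**2 - 16*u + 48) du = 1029/4.
On [3, 4], v = 3*u**2 - 5*u + 2 is on top; that piece has area ∫[3,4] (-(u**3 - 3*u**2 - 16*u + 48)) du = 5/4.
Total enclosed area = 1029/4 + 5/4 = 517/2.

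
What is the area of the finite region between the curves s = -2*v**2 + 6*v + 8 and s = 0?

125/3

Both boundary curves give s as a function of v, so integrate with respect to v. Setting them equal: -2*v**2 + 6*v + 8 = 0, i.e. -2*(v - 4)*(v + 1) = 0, so they meet at v = -1, 4.
For v in [-1, 4], s = -2*v**2 + 6*v + 8 is on the right; area = ∫[-1,4] (-2*v**2 + 6*v + 8) dv = 125/3.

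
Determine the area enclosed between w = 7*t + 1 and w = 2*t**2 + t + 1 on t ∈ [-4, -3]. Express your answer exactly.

On [-4, -3], (7*t + 1) - (2*t**2 + t + 1) = -2*t**2 + 6*t is ≤ 0 throughout, so the area is a single integral of |-2*t**2 + 6*t|.
∫[-4,-3] (-2*t**2 + 6*t) dt = -137/3; the area of that piece is 137/3.

137/3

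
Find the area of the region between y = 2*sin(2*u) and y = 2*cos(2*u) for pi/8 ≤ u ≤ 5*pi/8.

2*sqrt(2)

On [pi/8, 5*pi/8], (2*sin(2*u)) - (2*cos(2*u)) = 2*sin(2*u) - 2*cos(2*u) is ≥ 0 throughout, so the area is a single integral of |2*sin(2*u) - 2*cos(2*u)|.
∫[pi/8,5*pi/8] (2*sin(2*u) - 2*cos(2*u)) du = 2*sqrt(2).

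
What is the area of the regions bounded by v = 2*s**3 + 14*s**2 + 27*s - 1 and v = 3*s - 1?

Set the curves equal: 2*s**3 + 14*s**2 + 27*s - 1 = 3*s - 1, so 2*s**3 + 14*s**2 + 24*s = 0, which factors as 2*s*(s + 3)*(s + 4) = 0. The curves meet at s = -4, -3, 0.
On [-4, -3], v = 2*s**3 + 14*s**2 + 27*s - 1 is on top; that piece has area ∫[-4,-3] (2*s**3 + 14*s**2 + 24*s) ds = 7/6.
On [-3, 0], v = 3*s - 1 is on top; that piece has area ∫[-3,0] (-(2*s**3 + 14*s**2 + 24*s)) ds = 45/2.
Total enclosed area = 7/6 + 45/2 = 71/3.

71/3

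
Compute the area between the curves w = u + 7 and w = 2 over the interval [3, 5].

18

On [3, 5], (u + 7) - (2) = u + 5 is ≥ 0 throughout, so the area is a single integral of |u + 5|.
∫[3,5] (u + 5) du = 18.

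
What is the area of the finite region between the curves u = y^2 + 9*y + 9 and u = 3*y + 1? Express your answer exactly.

4/3

Both boundary curves give u as a function of y, so integrate with respect to y. Setting them equal: y^2 + 6*y + 8 = 0, i.e. (y + 2)*(y + 4) = 0, so they meet at y = -4, -2.
For y in [-4, -2], u = y^2 + 9*y + 9 is on the left; area = ∫[-4,-2] (-(y^2 + 6*y + 8)) dy = 4/3.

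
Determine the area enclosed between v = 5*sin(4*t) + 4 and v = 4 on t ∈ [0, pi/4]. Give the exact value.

On [0, pi/4], (5*sin(4*t) + 4) - (4) = 5*sin(4*t) is ≥ 0 throughout, so the area is a single integral of |5*sin(4*t)|.
∫[0,pi/4] (5*sin(4*t)) dt = 5/2.

5/2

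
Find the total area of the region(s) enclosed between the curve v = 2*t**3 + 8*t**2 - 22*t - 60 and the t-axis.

The curve meets the t-axis where 2*t**3 + 8*t**2 - 22*t - 60 = 0, i.e. 2*(t - 3)*(t + 2)*(t + 5) = 0, at t = -5, -2, 3.
On [-5, -2] the curve lies above the axis; ∫[-5,-2] (2*t**3 + 8*t**2 - 22*t - 60) dt = 117/2, giving area 117/2.
On [-2, 3] the curve lies below the axis; ∫[-2,3] (2*t**3 + 8*t**2 - 22*t - 60) dt = -1375/6, giving area 1375/6.
Total area = 117/2 + 1375/6 = 863/3.

863/3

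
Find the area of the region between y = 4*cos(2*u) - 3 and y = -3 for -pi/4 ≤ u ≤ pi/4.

4

On [-pi/4, pi/4], (4*cos(2*u) - 3) - (-3) = 4*cos(2*u) is ≥ 0 throughout, so the area is a single integral of |4*cos(2*u)|.
∫[-pi/4,pi/4] (4*cos(2*u)) du = 4.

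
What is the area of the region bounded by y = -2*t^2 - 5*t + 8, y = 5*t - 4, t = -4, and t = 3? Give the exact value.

125

The difference (-2*t^2 - 5*t + 8) - (5*t - 4) = -2*t^2 - 10*t + 12 changes sign at t = 1 inside [-4, 3], so split the integral there.
∫[-4,1] (-2*t^2 - 10*t + 12) dt = 275/3.
∫[1,3] (-2*t^2 - 10*t + 12) dt = -100/3; the area of that piece is 100/3.
Total area = 275/3 + 100/3 = 125.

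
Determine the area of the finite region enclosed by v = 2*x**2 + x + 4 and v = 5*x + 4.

8/3

Set the curves equal: 2*x**2 + x + 4 = 5*x + 4, so 2*x**2 - 4*x = 0, which factors as 2*x*(x - 2) = 0. The curves meet at x = 0, 2.
On [0, 2], v = 5*x + 4 is on top; that piece has area ∫[0,2] (-(2*x**2 - 4*x)) dx = 8/3.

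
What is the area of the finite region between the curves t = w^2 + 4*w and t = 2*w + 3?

Both boundary curves give t as a function of w, so integrate with respect to w. Setting them equal: w^2 + 2*w - 3 = 0, i.e. (w - 1)*(w + 3) = 0, so they meet at w = -3, 1.
For w in [-3, 1], t = w^2 + 4*w is on the left; area = ∫[-3,1] (-(w^2 + 2*w - 3)) dw = 32/3.

32/3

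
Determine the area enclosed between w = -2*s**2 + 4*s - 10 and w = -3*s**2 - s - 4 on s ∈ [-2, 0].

On [-2, 0], (-2*s**2 + 4*s - 10) - (-3*s**2 - s - 4) = s**2 + 5*s - 6 is ≤ 0 throughout, so the area is a single integral of |s**2 + 5*s - 6|.
∫[-2,0] (s**2 + 5*s - 6) ds = -58/3; the area of that piece is 58/3.

58/3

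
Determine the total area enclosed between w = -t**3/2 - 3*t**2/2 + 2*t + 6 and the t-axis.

The curve meets the t-axis where -t**3/2 - 3*t**2/2 + 2*t + 6 = 0, i.e. -(t - 2)*(t + 2)*(t + 3)/2 = 0, at t = -3, -2, 2.
On [-3, -2] the curve lies below the axis; ∫[-3,-2] (-t**3/2 - 3*t**2/2 + 2*t + 6) dt = -3/8, giving area 3/8.
On [-2, 2] the curve lies above the axis; ∫[-2,2] (-t**3/2 - 3*t**2/2 + 2*t + 6) dt = 16, giving area 16.
Total area = 3/8 + 16 = 131/8.

131/8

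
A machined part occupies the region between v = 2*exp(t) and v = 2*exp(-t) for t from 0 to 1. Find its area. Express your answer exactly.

On [0, 1], (2*exp(t)) - (2*exp(-t)) = 2*exp(t) - 2*exp(-t) is ≥ 0 throughout, so the area is a single integral of |2*exp(t) - 2*exp(-t)|.
∫[0,1] (2*exp(t) - 2*exp(-t)) dt = -4 + 2*exp(-1) + 2*exp(1).

-4 + 2*exp(-1) + 2*exp(1)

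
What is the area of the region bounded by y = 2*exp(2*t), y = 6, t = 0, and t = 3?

-23 + 6*log(3) + exp(6)

The difference (2*exp(2*t)) - (6) = 2*exp(2*t) - 6 changes sign at t = log(3)/2 inside [0, 3], so split the integral there.
∫[0,log(3)/2] (2*exp(2*t) - 6) dt = 2 - log(27); the area of that piece is -2 + log(27).
∫[log(3)/2,3] (2*exp(2*t) - 6) dt = -21 + 3*log(3) + exp(6).
Total area = (-2 + log(27)) + (-21 + 3*log(3) + exp(6)) = -23 + 6*log(3) + exp(6).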